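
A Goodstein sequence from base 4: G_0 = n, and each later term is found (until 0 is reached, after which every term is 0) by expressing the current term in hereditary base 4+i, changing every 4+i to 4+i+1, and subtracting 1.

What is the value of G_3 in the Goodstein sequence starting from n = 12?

base 4: 12 = 3·4; at 5: 3·5 = 15; next = 14
base 5: 14 = 2·5 + 4; at 6: 2·6 + 4 = 16; next = 15
base 6: 15 = 2·6 + 3; at 7: 2·7 + 3 = 17; next = 16
base 7: 16 = 2·7 + 2; at 8: 2·8 + 2 = 18; next = 17

16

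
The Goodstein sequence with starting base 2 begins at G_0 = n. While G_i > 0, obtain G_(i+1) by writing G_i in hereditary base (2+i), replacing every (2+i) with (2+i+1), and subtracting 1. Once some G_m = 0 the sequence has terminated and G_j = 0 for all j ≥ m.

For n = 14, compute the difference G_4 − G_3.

i=0: 14 = 2^(2 + 1) + 2^2 + 2 (b=2); 2→3: 3^(3 + 1) + 3^3 + 3 = 111; 111−1 = 110
i=1: 110 = 3^(3 + 1) + 3^3 + 2 (b=3); 3→4: 4^(4 + 1) + 4^4 + 2 = 1282; 1282−1 = 1281
i=2: 1281 = 4^(4 + 1) + 4^4 + 1 (b=4); 4→5: 5^(5 + 1) + 5^5 + 1 = 18751; 18751−1 = 18750
i=3: 18750 = 5^(5 + 1) + 5^5 (b=5); 5→6: 6^(6 + 1) + 6^6 = 326592; 326592−1 = 326591

307841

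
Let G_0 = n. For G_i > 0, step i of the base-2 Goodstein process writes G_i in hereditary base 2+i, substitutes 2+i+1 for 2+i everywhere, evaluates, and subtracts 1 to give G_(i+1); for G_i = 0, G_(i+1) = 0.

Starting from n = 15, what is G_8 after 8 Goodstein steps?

G_0=15  [base 2] 2^(2 + 1) + 2^2 + 2 + 1  →[2↦3]→  3^(3 + 1) + 3^3 + 3 + 1 = 112  −1 ⇒ G_1=111
G_1=111  [base 3] 3^(3 + 1) + 3^3 + 3  →[3↦4]→  4^(4 + 1) + 4^4 + 4 = 1284  −1 ⇒ G_2=1283
G_2=1283  [base 4] 4^(4 + 1) + 4^4 + 3  →[4↦5]→  5^(5 + 1) + 5^5 + 3 = 18753  −1 ⇒ G_3=18752
G_3=18752  [base 5] 5^(5 + 1) + 5^5 + 2  →[5↦6]→  6^(6 + 1) + 6^6 + 2 = 326594  −1 ⇒ G_4=326593
G_4=326593  [base 6] 6^(6 + 1) + 6^6 + 1  →[6↦7]→  7^(7 + 1) + 7^7 + 1 = 6588345  −1 ⇒ G_5=6588344
G_5=6588344  [base 7] 7^(7 + 1) + 7^7  →[7↦8]→  8^(8 + 1) + 8^8 = 150994944  −1 ⇒ G_6=150994943
G_6=150994943  [base 8] 8^(8 + 1) + 7·8^7 + 7·8^6 + 7·8^5 + 7·8^4 + 7·8^3 + 7·8^2 + 7·8 + 7  →[8↦9]→  9^(9 + 1) + 7·9^7 + 7·9^6 + 7·9^5 + 7·9^4 + 7·9^3 + 7·9^2 + 7·9 + 7 = 3524450281  −1 ⇒ G_7=3524450280
G_7=3524450280  [base 9] 9^(9 + 1) + 7·9^7 + 7·9^6 + 7·9^5 + 7·9^4 + 7·9^3 + 7·9^2 + 7·9 + 6  →[9↦10]→  10^(10 + 1) + 7·10^7 + 7·10^6 + 7·10^5 + 7·10^4 + 7·10^3 + 7·10^2 + 7·10 + 6 = 100077777776  −1 ⇒ G_8=100077777775

100077777775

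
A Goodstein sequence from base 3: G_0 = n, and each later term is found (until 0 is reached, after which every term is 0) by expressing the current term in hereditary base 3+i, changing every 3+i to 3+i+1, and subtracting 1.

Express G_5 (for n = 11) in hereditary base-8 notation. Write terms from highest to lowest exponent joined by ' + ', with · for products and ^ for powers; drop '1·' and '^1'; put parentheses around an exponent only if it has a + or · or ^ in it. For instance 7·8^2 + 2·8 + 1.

G_0=11  [base 3] 3^2 + 2  →[3↦4]→  4^2 + 2 = 18  −1 ⇒ G_1=17
G_1=17  [base 4] 4^2 + 1  →[4↦5]→  5^2 + 1 = 26  −1 ⇒ G_2=25
G_2=25  [base 5] 5^2  →[5↦6]→  6^2 = 36  −1 ⇒ G_3=35
G_3=35  [base 6] 5·6 + 5  →[6↦7]→  5·7 + 5 = 40  −1 ⇒ G_4=39
G_4=39  [base 7] 5·7 + 4  →[7↦8]→  5·8 + 4 = 44  −1 ⇒ G_5=43
G_5=43  [base 8] 5·8 + 3  →[8↦9]→  5·9 + 3 = 48  −1 ⇒ G_6=47

5·8 + 3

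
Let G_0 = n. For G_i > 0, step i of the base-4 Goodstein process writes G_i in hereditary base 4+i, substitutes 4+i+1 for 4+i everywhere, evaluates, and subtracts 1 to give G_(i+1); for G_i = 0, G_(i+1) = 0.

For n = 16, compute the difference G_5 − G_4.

3

base 4: 16 = 4^2; at 5: 5^2 = 25; next = 24
base 5: 24 = 4·5 + 4; at 6: 4·6 + 4 = 28; next = 27
base 6: 27 = 4·6 + 3; at 7: 4·7 + 3 = 31; next = 30
base 7: 30 = 4·7 + 2; at 8: 4·8 + 2 = 34; next = 33
base 8: 33 = 4·8 + 1; at 9: 4·9 + 1 = 37; next = 36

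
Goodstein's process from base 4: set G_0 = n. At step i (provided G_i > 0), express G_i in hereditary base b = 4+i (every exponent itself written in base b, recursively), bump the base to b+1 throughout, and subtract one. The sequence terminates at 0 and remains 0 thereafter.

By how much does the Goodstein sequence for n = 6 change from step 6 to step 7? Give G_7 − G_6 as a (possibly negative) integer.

step 0: 6 = 4 + 2; sub 5 for 4: 5 + 2; = 7; G_1 = 7−1 = 6
step 1: 6 = 5 + 1; sub 6 for 5: 6 + 1; = 7; G_2 = 7−1 = 6
step 2: 6 = 6; sub 7 for 6: 7; = 7; G_3 = 7−1 = 6
step 3: 6 = 6; sub 8 for 7: 6; = 6; G_4 = 6−1 = 5
step 4: 5 = 5; sub 9 for 8: 5; = 5; G_5 = 5−1 = 4
step 5: 4 = 4; sub 10 for 9: 4; = 4; G_6 = 4−1 = 3
step 6: 3 = 3; sub 11 for 10: 3; = 3; G_7 = 3−1 = 2

-1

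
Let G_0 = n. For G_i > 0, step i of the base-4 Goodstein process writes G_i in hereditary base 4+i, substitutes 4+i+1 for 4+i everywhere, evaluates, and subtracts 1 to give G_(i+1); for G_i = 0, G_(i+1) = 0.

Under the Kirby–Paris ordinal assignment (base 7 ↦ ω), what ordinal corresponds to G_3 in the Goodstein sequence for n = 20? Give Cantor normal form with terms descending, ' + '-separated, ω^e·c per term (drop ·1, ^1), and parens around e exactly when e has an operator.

ω^2 + 2

G_0=20  [base 4] 4^2 + 4  →[4↦5]→  5^2 + 5 = 30  −1 ⇒ G_1=29
G_1=29  [base 5] 5^2 + 4  →[5↦6]→  6^2 + 4 = 40  −1 ⇒ G_2=39
G_2=39  [base 6] 6^2 + 3  →[6↦7]→  7^2 + 3 = 52  −1 ⇒ G_3=51
G_3=51  [base 7] 7^2 + 2  →[7↦8]→  8^2 + 2 = 66  −1 ⇒ G_4=65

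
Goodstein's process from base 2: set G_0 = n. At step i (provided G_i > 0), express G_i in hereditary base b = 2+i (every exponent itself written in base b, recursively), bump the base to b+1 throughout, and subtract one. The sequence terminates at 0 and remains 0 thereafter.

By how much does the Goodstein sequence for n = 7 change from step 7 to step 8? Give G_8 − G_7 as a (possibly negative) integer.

40111896

i=0: 7 = 2^2 + 2 + 1 (b=2); 2→3: 3^3 + 3 + 1 = 31; 31−1 = 30
i=1: 30 = 3^3 + 3 (b=3); 3→4: 4^4 + 4 = 260; 260−1 = 259
i=2: 259 = 4^4 + 3 (b=4); 4→5: 5^5 + 3 = 3128; 3128−1 = 3127
i=3: 3127 = 5^5 + 2 (b=5); 5→6: 6^6 + 2 = 46658; 46658−1 = 46657
i=4: 46657 = 6^6 + 1 (b=6); 6→7: 7^7 + 1 = 823544; 823544−1 = 823543
i=5: 823543 = 7^7 (b=7); 7→8: 8^8 = 16777216; 16777216−1 = 16777215
i=6: 16777215 = 7·8^7 + 7·8^6 + 7·8^5 + 7·8^4 + 7·8^3 + 7·8^2 + 7·8 + 7 (b=8); 8→9: 7·9^7 + 7·9^6 + 7·9^5 + 7·9^4 + 7·9^3 + 7·9^2 + 7·9 + 7 = 37665880; 37665880−1 = 37665879
i=7: 37665879 = 7·9^7 + 7·9^6 + 7·9^5 + 7·9^4 + 7·9^3 + 7·9^2 + 7·9 + 6 (b=9); 9→10: 7·10^7 + 7·10^6 + 7·10^5 + 7·10^4 + 7·10^3 + 7·10^2 + 7·10 + 6 = 77777776; 77777776−1 = 77777775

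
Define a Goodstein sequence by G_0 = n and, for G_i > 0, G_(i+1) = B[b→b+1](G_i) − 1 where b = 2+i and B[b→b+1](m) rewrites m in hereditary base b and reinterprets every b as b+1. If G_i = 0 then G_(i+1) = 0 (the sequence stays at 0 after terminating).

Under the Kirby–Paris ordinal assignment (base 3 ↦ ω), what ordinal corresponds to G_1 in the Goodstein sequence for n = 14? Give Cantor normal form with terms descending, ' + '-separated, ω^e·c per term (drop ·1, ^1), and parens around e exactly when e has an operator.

step 0: 14 = 2^(2 + 1) + 2^2 + 2; sub 3 for 2: 3^(3 + 1) + 3^3 + 3; = 111; G_1 = 111−1 = 110
step 1: 110 = 3^(3 + 1) + 3^3 + 2; sub 4 for 3: 4^(4 + 1) + 4^4 + 2; = 1282; G_2 = 1282−1 = 1281

ω^(ω + 1) + ω^ω + 2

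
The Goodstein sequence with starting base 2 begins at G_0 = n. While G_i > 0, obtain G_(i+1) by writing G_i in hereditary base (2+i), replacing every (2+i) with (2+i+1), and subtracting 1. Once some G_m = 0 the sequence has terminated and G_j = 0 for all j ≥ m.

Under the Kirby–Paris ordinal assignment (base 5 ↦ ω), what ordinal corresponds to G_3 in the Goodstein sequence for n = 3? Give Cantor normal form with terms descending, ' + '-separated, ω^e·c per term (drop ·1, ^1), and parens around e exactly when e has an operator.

base 2: 3 = 2 + 1; at 3: 3 + 1 = 4; next = 3
base 3: 3 = 3; at 4: 4 = 4; next = 3
base 4: 3 = 3; at 5: 3 = 3; next = 2
base 5: 2 = 2; at 6: 2 = 2; next = 1

2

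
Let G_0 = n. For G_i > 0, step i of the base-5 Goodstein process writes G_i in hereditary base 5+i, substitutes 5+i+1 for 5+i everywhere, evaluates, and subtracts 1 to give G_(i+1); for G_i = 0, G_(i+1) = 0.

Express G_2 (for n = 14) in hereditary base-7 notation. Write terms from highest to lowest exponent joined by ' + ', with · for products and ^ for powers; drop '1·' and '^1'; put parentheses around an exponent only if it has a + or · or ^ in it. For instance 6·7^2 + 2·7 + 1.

2·7 + 2

14 —HB5→ 2·5 + 4 —bump→ 2·6 + 4 = 16 —(−1)→ 15
15 —HB6→ 2·6 + 3 —bump→ 2·7 + 3 = 17 —(−1)→ 16
16 —HB7→ 2·7 + 2 —bump→ 2·8 + 2 = 18 —(−1)→ 17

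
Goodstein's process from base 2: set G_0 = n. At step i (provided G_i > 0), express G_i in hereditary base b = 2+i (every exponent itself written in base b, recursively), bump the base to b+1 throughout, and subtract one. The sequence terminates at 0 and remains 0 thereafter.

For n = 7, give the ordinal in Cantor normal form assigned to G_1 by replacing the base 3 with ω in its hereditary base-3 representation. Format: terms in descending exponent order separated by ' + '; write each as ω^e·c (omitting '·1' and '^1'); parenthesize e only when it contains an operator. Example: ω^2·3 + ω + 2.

ω^ω + ω

base 2: 7 = 2^2 + 2 + 1; at 3: 3^3 + 3 + 1 = 31; next = 30
base 3: 30 = 3^3 + 3; at 4: 4^4 + 4 = 260; next = 259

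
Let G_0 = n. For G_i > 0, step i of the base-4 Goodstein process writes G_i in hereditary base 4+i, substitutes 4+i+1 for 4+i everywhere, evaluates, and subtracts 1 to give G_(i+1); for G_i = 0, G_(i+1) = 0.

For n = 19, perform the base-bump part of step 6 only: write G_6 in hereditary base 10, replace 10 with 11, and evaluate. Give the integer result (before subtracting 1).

step 0: 19 = 4^2 + 3; sub 5 for 4: 5^2 + 3; = 28; G_1 = 28−1 = 27
step 1: 27 = 5^2 + 2; sub 6 for 5: 6^2 + 2; = 38; G_2 = 38−1 = 37
step 2: 37 = 6^2 + 1; sub 7 for 6: 7^2 + 1; = 50; G_3 = 50−1 = 49
step 3: 49 = 7^2; sub 8 for 7: 8^2; = 64; G_4 = 64−1 = 63
step 4: 63 = 7·8 + 7; sub 9 for 8: 7·9 + 7; = 70; G_5 = 70−1 = 69
step 5: 69 = 7·9 + 6; sub 10 for 9: 7·10 + 6; = 76; G_6 = 76−1 = 75

82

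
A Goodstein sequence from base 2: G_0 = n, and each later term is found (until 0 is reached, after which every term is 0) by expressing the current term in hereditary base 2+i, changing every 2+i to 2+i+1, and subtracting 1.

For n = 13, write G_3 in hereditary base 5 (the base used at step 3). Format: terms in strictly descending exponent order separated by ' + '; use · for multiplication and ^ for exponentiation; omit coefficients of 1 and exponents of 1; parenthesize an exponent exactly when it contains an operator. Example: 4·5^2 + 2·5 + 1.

5^(5 + 1) + 3·5^3 + 3·5^2 + 3·5 + 2

13 —HB2→ 2^(2 + 1) + 2^2 + 1 —bump→ 3^(3 + 1) + 3^3 + 1 = 109 —(−1)→ 108
108 —HB3→ 3^(3 + 1) + 3^3 —bump→ 4^(4 + 1) + 4^4 = 1280 —(−1)→ 1279
1279 —HB4→ 4^(4 + 1) + 3·4^3 + 3·4^2 + 3·4 + 3 —bump→ 5^(5 + 1) + 3·5^3 + 3·5^2 + 3·5 + 3 = 16093 —(−1)→ 16092
16092 —HB5→ 5^(5 + 1) + 3·5^3 + 3·5^2 + 3·5 + 2 —bump→ 6^(6 + 1) + 3·6^3 + 3·6^2 + 3·6 + 2 = 280712 —(−1)→ 280711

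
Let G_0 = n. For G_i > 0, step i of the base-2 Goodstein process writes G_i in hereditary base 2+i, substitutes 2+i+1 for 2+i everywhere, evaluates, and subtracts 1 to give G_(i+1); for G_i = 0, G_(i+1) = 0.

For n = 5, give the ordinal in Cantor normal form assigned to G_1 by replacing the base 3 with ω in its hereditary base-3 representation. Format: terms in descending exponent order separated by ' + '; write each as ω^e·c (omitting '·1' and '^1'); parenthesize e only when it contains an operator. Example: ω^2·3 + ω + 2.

[0] 5 ≡ 2^2 + 1 (base 2). Lift 3: 28. −1: 27.
[1] 27 ≡ 3^3 (base 3). Lift 4: 256. −1: 255.

ω^ω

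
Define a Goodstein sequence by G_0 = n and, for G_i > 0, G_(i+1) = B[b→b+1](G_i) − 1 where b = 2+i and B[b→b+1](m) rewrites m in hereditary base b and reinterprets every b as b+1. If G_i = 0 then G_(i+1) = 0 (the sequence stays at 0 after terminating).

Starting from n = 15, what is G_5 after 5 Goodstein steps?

G_0=15  [base 2] 2^(2 + 1) + 2^2 + 2 + 1  →[2↦3]→  3^(3 + 1) + 3^3 + 3 + 1 = 112  −1 ⇒ G_1=111
G_1=111  [base 3] 3^(3 + 1) + 3^3 + 3  →[3↦4]→  4^(4 + 1) + 4^4 + 4 = 1284  −1 ⇒ G_2=1283
G_2=1283  [base 4] 4^(4 + 1) + 4^4 + 3  →[4↦5]→  5^(5 + 1) + 5^5 + 3 = 18753  −1 ⇒ G_3=18752
G_3=18752  [base 5] 5^(5 + 1) + 5^5 + 2  →[5↦6]→  6^(6 + 1) + 6^6 + 2 = 326594  −1 ⇒ G_4=326593
G_4=326593  [base 6] 6^(6 + 1) + 6^6 + 1  →[6↦7]→  7^(7 + 1) + 7^7 + 1 = 6588345  −1 ⇒ G_5=6588344
G_5=6588344  [base 7] 7^(7 + 1) + 7^7  →[7↦8]→  8^(8 + 1) + 8^8 = 150994944  −1 ⇒ G_6=150994943

6588344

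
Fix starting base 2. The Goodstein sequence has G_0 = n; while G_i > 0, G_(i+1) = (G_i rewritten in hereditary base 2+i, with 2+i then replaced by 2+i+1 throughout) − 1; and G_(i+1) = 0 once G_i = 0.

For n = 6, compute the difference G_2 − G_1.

(0) 6|_2 = 2^2 + 2 ↦ 3^3 + 3|_3 = 30 ⇒ 29
(1) 29|_3 = 3^3 + 2 ↦ 4^4 + 2|_4 = 258 ⇒ 257

228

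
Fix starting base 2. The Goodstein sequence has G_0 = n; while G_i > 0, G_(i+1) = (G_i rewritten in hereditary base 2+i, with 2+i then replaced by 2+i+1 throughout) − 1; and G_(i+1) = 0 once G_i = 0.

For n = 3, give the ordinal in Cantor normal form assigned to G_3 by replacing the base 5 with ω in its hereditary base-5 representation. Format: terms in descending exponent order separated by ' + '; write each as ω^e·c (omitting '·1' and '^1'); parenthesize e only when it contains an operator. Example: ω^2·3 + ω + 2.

[0] 3 ≡ 2 + 1 (base 2). Lift 3: 4. −1: 3.
[1] 3 ≡ 3 (base 3). Lift 4: 4. −1: 3.
[2] 3 ≡ 3 (base 4). Lift 5: 3. −1: 2.
[3] 2 ≡ 2 (base 5). Lift 6: 2. −1: 1.

2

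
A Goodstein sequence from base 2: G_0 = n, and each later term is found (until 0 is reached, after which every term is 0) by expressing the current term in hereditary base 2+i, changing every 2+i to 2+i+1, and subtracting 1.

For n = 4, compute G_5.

G_0 = 4. HB_2(4) = 2^2. Bump = 27. G_1 = 26.
G_1 = 26. HB_3(26) = 2·3^2 + 2·3 + 2. Bump = 42. G_2 = 41.
G_2 = 41. HB_4(41) = 2·4^2 + 2·4 + 1. Bump = 61. G_3 = 60.
G_3 = 60. HB_5(60) = 2·5^2 + 2·5. Bump = 84. G_4 = 83.
G_4 = 83. HB_6(83) = 2·6^2 + 6 + 5. Bump = 110. G_5 = 109.
G_5 = 109. HB_7(109) = 2·7^2 + 7 + 4. Bump = 140. G_6 = 139.

109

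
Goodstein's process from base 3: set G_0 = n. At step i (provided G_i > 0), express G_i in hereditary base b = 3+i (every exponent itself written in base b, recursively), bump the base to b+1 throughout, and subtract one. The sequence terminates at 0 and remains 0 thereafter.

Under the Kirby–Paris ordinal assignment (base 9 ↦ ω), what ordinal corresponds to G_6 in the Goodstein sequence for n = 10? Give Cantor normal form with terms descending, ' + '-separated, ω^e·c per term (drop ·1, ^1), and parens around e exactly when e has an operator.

i=0: 10 = 3^2 + 1 (b=3); 3→4: 4^2 + 1 = 17; 17−1 = 16
i=1: 16 = 4^2 (b=4); 4→5: 5^2 = 25; 25−1 = 24
i=2: 24 = 4·5 + 4 (b=5); 5→6: 4·6 + 4 = 28; 28−1 = 27
i=3: 27 = 4·6 + 3 (b=6); 6→7: 4·7 + 3 = 31; 31−1 = 30
i=4: 30 = 4·7 + 2 (b=7); 7→8: 4·8 + 2 = 34; 34−1 = 33
i=5: 33 = 4·8 + 1 (b=8); 8→9: 4·9 + 1 = 37; 37−1 = 36

ω·4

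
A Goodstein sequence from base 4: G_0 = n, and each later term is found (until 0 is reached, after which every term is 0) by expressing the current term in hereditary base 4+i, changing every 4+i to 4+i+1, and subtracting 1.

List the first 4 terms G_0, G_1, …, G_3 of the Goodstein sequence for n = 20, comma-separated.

20, 29, 39, 51

i=0: 20 = 4^2 + 4 (b=4); 4→5: 5^2 + 5 = 30; 30−1 = 29
i=1: 29 = 5^2 + 4 (b=5); 5→6: 6^2 + 4 = 40; 40−1 = 39
i=2: 39 = 6^2 + 3 (b=6); 6→7: 7^2 + 3 = 52; 52−1 = 51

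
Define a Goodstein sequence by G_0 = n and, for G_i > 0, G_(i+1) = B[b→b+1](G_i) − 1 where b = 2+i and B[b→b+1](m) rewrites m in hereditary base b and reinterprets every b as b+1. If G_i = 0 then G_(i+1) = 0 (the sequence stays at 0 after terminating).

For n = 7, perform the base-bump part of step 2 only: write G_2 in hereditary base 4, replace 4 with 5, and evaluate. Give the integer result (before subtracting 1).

i=0: 7 = 2^2 + 2 + 1 (b=2); 2→3: 3^3 + 3 + 1 = 31; 31−1 = 30
i=1: 30 = 3^3 + 3 (b=3); 3→4: 4^4 + 4 = 260; 260−1 = 259

3128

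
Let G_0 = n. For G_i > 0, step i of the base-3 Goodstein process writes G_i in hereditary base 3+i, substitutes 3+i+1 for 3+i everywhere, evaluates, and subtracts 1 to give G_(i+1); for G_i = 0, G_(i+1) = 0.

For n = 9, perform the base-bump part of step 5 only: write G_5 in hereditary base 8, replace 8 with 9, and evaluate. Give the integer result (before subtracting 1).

base 3: 9 = 3^2; at 4: 4^2 = 16; next = 15
base 4: 15 = 3·4 + 3; at 5: 3·5 + 3 = 18; next = 17
base 5: 17 = 3·5 + 2; at 6: 3·6 + 2 = 20; next = 19
base 6: 19 = 3·6 + 1; at 7: 3·7 + 1 = 22; next = 21
base 7: 21 = 3·7; at 8: 3·8 = 24; next = 23
base 8: 23 = 2·8 + 7; at 9: 2·9 + 7 = 25; next = 24

25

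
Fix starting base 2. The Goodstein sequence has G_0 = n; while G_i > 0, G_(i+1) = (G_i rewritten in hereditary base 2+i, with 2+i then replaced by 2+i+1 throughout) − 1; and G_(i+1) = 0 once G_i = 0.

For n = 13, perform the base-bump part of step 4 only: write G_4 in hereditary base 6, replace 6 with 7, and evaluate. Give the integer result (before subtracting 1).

5765999

(0) 13|_2 = 2^(2 + 1) + 2^2 + 1 ↦ 3^(3 + 1) + 3^3 + 1|_3 = 109 ⇒ 108
(1) 108|_3 = 3^(3 + 1) + 3^3 ↦ 4^(4 + 1) + 4^4|_4 = 1280 ⇒ 1279
(2) 1279|_4 = 4^(4 + 1) + 3·4^3 + 3·4^2 + 3·4 + 3 ↦ 5^(5 + 1) + 3·5^3 + 3·5^2 + 3·5 + 3|_5 = 16093 ⇒ 16092
(3) 16092|_5 = 5^(5 + 1) + 3·5^3 + 3·5^2 + 3·5 + 2 ↦ 6^(6 + 1) + 3·6^3 + 3·6^2 + 3·6 + 2|_6 = 280712 ⇒ 280711
(4) 280711|_6 = 6^(6 + 1) + 3·6^3 + 3·6^2 + 3·6 + 1 ↦ 7^(7 + 1) + 3·7^3 + 3·7^2 + 3·7 + 1|_7 = 5765999 ⇒ 5765998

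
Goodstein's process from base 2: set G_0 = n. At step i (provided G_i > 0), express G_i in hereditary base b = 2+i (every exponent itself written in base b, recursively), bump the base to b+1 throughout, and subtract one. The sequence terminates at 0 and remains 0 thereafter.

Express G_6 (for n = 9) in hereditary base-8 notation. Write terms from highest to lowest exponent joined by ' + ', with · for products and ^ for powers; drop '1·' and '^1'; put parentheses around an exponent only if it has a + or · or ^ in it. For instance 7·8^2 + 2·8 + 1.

base 2: 9 = 2^(2 + 1) + 1; at 3: 3^(3 + 1) + 1 = 82; next = 81
base 3: 81 = 3^(3 + 1); at 4: 4^(4 + 1) = 1024; next = 1023
base 4: 1023 = 3·4^4 + 3·4^3 + 3·4^2 + 3·4 + 3; at 5: 3·5^5 + 3·5^3 + 3·5^2 + 3·5 + 3 = 9843; next = 9842
base 5: 9842 = 3·5^5 + 3·5^3 + 3·5^2 + 3·5 + 2; at 6: 3·6^6 + 3·6^3 + 3·6^2 + 3·6 + 2 = 140744; next = 140743
base 6: 140743 = 3·6^6 + 3·6^3 + 3·6^2 + 3·6 + 1; at 7: 3·7^7 + 3·7^3 + 3·7^2 + 3·7 + 1 = 2471827; next = 2471826
base 7: 2471826 = 3·7^7 + 3·7^3 + 3·7^2 + 3·7; at 8: 3·8^8 + 3·8^3 + 3·8^2 + 3·8 = 50333400; next = 50333399
base 8: 50333399 = 3·8^8 + 3·8^3 + 3·8^2 + 2·8 + 7; at 9: 3·9^9 + 3·9^3 + 3·9^2 + 2·9 + 7 = 1162263922; next = 1162263921

3·8^8 + 3·8^3 + 3·8^2 + 2·8 + 7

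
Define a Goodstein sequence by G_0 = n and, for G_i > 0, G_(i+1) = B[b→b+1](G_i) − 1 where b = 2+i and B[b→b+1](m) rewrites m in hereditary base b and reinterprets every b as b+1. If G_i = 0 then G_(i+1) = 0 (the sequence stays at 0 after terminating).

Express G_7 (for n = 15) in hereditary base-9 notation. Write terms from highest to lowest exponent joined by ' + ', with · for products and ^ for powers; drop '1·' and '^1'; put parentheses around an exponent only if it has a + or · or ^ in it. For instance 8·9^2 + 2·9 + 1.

i=0: 15 = 2^(2 + 1) + 2^2 + 2 + 1 (b=2); 2→3: 3^(3 + 1) + 3^3 + 3 + 1 = 112; 112−1 = 111
i=1: 111 = 3^(3 + 1) + 3^3 + 3 (b=3); 3→4: 4^(4 + 1) + 4^4 + 4 = 1284; 1284−1 = 1283
i=2: 1283 = 4^(4 + 1) + 4^4 + 3 (b=4); 4→5: 5^(5 + 1) + 5^5 + 3 = 18753; 18753−1 = 18752
i=3: 18752 = 5^(5 + 1) + 5^5 + 2 (b=5); 5→6: 6^(6 + 1) + 6^6 + 2 = 326594; 326594−1 = 326593
i=4: 326593 = 6^(6 + 1) + 6^6 + 1 (b=6); 6→7: 7^(7 + 1) + 7^7 + 1 = 6588345; 6588345−1 = 6588344
i=5: 6588344 = 7^(7 + 1) + 7^7 (b=7); 7→8: 8^(8 + 1) + 8^8 = 150994944; 150994944−1 = 150994943
i=6: 150994943 = 8^(8 + 1) + 7·8^7 + 7·8^6 + 7·8^5 + 7·8^4 + 7·8^3 + 7·8^2 + 7·8 + 7 (b=8); 8→9: 9^(9 + 1) + 7·9^7 + 7·9^6 + 7·9^5 + 7·9^4 + 7·9^3 + 7·9^2 + 7·9 + 7 = 3524450281; 3524450281−1 = 3524450280

9^(9 + 1) + 7·9^7 + 7·9^6 + 7·9^5 + 7·9^4 + 7·9^3 + 7·9^2 + 7·9 + 6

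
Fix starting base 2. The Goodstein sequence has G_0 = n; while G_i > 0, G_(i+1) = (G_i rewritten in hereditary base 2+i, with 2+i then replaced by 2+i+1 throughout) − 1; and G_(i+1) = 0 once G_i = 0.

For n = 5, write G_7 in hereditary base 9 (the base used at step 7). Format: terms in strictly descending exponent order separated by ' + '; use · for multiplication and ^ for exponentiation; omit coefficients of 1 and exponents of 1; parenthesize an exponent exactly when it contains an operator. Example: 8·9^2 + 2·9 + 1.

3·9^3 + 3·9^2 + 2·9 + 6

(0) 5|_2 = 2^2 + 1 ↦ 3^3 + 1|_3 = 28 ⇒ 27
(1) 27|_3 = 3^3 ↦ 4^4|_4 = 256 ⇒ 255
(2) 255|_4 = 3·4^3 + 3·4^2 + 3·4 + 3 ↦ 3·5^3 + 3·5^2 + 3·5 + 3|_5 = 468 ⇒ 467
(3) 467|_5 = 3·5^3 + 3·5^2 + 3·5 + 2 ↦ 3·6^3 + 3·6^2 + 3·6 + 2|_6 = 776 ⇒ 775
(4) 775|_6 = 3·6^3 + 3·6^2 + 3·6 + 1 ↦ 3·7^3 + 3·7^2 + 3·7 + 1|_7 = 1198 ⇒ 1197
(5) 1197|_7 = 3·7^3 + 3·7^2 + 3·7 ↦ 3·8^3 + 3·8^2 + 3·8|_8 = 1752 ⇒ 1751
(6) 1751|_8 = 3·8^3 + 3·8^2 + 2·8 + 7 ↦ 3·9^3 + 3·9^2 + 2·9 + 7|_9 = 2455 ⇒ 2454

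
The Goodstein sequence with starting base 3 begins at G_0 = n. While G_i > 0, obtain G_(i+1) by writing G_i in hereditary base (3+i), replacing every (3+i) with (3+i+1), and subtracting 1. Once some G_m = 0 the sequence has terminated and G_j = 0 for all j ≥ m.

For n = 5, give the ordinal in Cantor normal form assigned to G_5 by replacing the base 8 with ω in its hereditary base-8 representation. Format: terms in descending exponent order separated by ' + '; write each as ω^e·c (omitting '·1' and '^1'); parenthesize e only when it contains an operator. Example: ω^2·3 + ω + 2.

base 3: 5 = 3 + 2; at 4: 4 + 2 = 6; next = 5
base 4: 5 = 4 + 1; at 5: 5 + 1 = 6; next = 5
base 5: 5 = 5; at 6: 6 = 6; next = 5
base 6: 5 = 5; at 7: 5 = 5; next = 4
base 7: 4 = 4; at 8: 4 = 4; next = 3
base 8: 3 = 3; at 9: 3 = 3; next = 2

3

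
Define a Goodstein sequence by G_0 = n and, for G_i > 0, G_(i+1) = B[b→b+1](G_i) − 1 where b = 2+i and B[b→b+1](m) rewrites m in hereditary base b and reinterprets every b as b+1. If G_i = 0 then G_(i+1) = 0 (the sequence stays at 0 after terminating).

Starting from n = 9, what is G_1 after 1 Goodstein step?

81

i=0: 9 = 2^(2 + 1) + 1 (b=2); 2→3: 3^(3 + 1) + 1 = 82; 82−1 = 81
i=1: 81 = 3^(3 + 1) (b=3); 3→4: 4^(4 + 1) = 1024; 1024−1 = 1023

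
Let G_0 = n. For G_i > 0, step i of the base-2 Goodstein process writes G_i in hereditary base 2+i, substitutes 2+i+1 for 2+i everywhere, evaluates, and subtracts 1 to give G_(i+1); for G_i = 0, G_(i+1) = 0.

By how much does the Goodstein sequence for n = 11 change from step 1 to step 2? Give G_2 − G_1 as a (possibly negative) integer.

943

step 0: 11 = 2^(2 + 1) + 2 + 1; sub 3 for 2: 3^(3 + 1) + 3 + 1; = 85; G_1 = 85−1 = 84
step 1: 84 = 3^(3 + 1) + 3; sub 4 for 3: 4^(4 + 1) + 4; = 1028; G_2 = 1028−1 = 1027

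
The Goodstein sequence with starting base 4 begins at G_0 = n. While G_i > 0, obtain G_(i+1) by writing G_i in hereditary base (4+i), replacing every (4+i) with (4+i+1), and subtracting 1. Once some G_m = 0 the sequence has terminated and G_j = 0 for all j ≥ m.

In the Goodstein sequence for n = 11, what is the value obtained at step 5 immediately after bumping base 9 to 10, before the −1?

16

(0) 11|_4 = 2·4 + 3 ↦ 2·5 + 3|_5 = 13 ⇒ 12
(1) 12|_5 = 2·5 + 2 ↦ 2·6 + 2|_6 = 14 ⇒ 13
(2) 13|_6 = 2·6 + 1 ↦ 2·7 + 1|_7 = 15 ⇒ 14
(3) 14|_7 = 2·7 ↦ 2·8|_8 = 16 ⇒ 15
(4) 15|_8 = 8 + 7 ↦ 9 + 7|_9 = 16 ⇒ 15
(5) 15|_9 = 9 + 6 ↦ 10 + 6|_10 = 16 ⇒ 15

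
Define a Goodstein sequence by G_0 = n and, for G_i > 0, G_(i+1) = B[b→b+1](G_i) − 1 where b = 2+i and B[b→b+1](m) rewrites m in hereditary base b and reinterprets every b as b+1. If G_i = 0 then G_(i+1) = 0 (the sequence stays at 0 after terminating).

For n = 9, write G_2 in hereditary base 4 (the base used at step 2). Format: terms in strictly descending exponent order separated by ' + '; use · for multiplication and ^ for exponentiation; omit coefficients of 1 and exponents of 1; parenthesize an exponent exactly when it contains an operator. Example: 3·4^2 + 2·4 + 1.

9 —HB2→ 2^(2 + 1) + 1 —bump→ 3^(3 + 1) + 1 = 82 —(−1)→ 81
81 —HB3→ 3^(3 + 1) —bump→ 4^(4 + 1) = 1024 —(−1)→ 1023
1023 —HB4→ 3·4^4 + 3·4^3 + 3·4^2 + 3·4 + 3 —bump→ 3·5^5 + 3·5^3 + 3·5^2 + 3·5 + 3 = 9843 —(−1)→ 9842

3·4^4 + 3·4^3 + 3·4^2 + 3·4 + 3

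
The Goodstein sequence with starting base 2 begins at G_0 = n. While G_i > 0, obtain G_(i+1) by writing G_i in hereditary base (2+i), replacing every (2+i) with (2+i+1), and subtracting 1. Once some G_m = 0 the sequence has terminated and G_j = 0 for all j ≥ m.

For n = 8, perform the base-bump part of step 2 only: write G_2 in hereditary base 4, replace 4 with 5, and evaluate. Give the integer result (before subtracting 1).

8 —HB2→ 2^(2 + 1) —bump→ 3^(3 + 1) = 81 —(−1)→ 80
80 —HB3→ 2·3^3 + 2·3^2 + 2·3 + 2 —bump→ 2·4^4 + 2·4^2 + 2·4 + 2 = 554 —(−1)→ 553

6311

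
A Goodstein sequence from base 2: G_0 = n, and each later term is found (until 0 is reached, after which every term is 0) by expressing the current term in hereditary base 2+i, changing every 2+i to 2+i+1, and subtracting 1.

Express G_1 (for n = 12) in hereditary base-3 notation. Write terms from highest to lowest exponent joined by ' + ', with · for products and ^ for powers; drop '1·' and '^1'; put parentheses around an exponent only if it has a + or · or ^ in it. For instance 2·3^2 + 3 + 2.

3^(3 + 1) + 2·3^2 + 2·3 + 2

G_0=12  [base 2] 2^(2 + 1) + 2^2  →[2↦3]→  3^(3 + 1) + 3^3 = 108  −1 ⇒ G_1=107
G_1=107  [base 3] 3^(3 + 1) + 2·3^2 + 2·3 + 2  →[3↦4]→  4^(4 + 1) + 2·4^2 + 2·4 + 2 = 1066  −1 ⇒ G_2=1065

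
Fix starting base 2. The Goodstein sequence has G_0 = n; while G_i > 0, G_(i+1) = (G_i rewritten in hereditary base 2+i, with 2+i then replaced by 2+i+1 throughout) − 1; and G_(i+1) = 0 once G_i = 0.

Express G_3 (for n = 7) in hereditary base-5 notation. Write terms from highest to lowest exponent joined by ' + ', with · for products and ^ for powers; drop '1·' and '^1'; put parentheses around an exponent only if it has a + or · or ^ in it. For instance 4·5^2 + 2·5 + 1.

G_0=7  [base 2] 2^2 + 2 + 1  →[2↦3]→  3^3 + 3 + 1 = 31  −1 ⇒ G_1=30
G_1=30  [base 3] 3^3 + 3  →[3↦4]→  4^4 + 4 = 260  −1 ⇒ G_2=259
G_2=259  [base 4] 4^4 + 3  →[4↦5]→  5^5 + 3 = 3128  −1 ⇒ G_3=3127
G_3=3127  [base 5] 5^5 + 2  →[5↦6]→  6^6 + 2 = 46658  −1 ⇒ G_4=46657

5^5 + 2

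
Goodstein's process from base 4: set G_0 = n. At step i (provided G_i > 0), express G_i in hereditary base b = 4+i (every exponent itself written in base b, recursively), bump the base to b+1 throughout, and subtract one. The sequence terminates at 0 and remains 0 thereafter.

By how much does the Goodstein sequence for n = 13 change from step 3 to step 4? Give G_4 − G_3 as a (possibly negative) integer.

1

i=0: 13 = 3·4 + 1 (b=4); 4→5: 3·5 + 1 = 16; 16−1 = 15
i=1: 15 = 3·5 (b=5); 5→6: 3·6 = 18; 18−1 = 17
i=2: 17 = 2·6 + 5 (b=6); 6→7: 2·7 + 5 = 19; 19−1 = 18
i=3: 18 = 2·7 + 4 (b=7); 7→8: 2·8 + 4 = 20; 20−1 = 19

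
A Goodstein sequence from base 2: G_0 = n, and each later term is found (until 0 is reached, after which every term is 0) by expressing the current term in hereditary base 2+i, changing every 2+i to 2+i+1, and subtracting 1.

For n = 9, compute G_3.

9842

i=0: 9 = 2^(2 + 1) + 1 (b=2); 2→3: 3^(3 + 1) + 1 = 82; 82−1 = 81
i=1: 81 = 3^(3 + 1) (b=3); 3→4: 4^(4 + 1) = 1024; 1024−1 = 1023
i=2: 1023 = 3·4^4 + 3·4^3 + 3·4^2 + 3·4 + 3 (b=4); 4→5: 3·5^5 + 3·5^3 + 3·5^2 + 3·5 + 3 = 9843; 9843−1 = 9842
i=3: 9842 = 3·5^5 + 3·5^3 + 3·5^2 + 3·5 + 2 (b=5); 5→6: 3·6^6 + 3·6^3 + 3·6^2 + 3·6 + 2 = 140744; 140744−1 = 140743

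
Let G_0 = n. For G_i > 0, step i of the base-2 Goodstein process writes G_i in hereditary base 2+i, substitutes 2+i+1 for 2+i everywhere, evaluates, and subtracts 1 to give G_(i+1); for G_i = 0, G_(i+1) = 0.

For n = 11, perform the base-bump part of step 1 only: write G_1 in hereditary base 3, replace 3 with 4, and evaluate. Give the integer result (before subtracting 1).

1028

G_0 = 11. HB_2(11) = 2^(2 + 1) + 2 + 1. Bump = 85. G_1 = 84.
G_1 = 84. HB_3(84) = 3^(3 + 1) + 3. Bump = 1028. G_2 = 1027.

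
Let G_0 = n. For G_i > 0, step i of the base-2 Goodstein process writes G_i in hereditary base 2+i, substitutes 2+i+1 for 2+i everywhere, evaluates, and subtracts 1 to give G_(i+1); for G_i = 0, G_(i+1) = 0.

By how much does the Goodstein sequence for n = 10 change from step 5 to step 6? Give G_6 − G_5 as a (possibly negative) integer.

79857569

[0] 10 ≡ 2^(2 + 1) + 2 (base 2). Lift 3: 84. −1: 83.
[1] 83 ≡ 3^(3 + 1) + 2 (base 3). Lift 4: 1026. −1: 1025.
[2] 1025 ≡ 4^(4 + 1) + 1 (base 4). Lift 5: 15626. −1: 15625.
[3] 15625 ≡ 5^(5 + 1) (base 5). Lift 6: 279936. −1: 279935.
[4] 279935 ≡ 5·6^6 + 5·6^5 + 5·6^4 + 5·6^3 + 5·6^2 + 5·6 + 5 (base 6). Lift 7: 4215755. −1: 4215754.
[5] 4215754 ≡ 5·7^7 + 5·7^5 + 5·7^4 + 5·7^3 + 5·7^2 + 5·7 + 4 (base 7). Lift 8: 84073324. −1: 84073323.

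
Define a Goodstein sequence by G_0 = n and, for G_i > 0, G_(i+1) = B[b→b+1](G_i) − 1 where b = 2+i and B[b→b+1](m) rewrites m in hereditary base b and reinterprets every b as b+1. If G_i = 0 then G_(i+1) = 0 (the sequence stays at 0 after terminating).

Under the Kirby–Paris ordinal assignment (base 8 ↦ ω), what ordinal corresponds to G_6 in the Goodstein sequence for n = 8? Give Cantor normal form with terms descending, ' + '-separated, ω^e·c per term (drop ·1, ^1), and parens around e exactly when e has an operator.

G_0=8  [base 2] 2^(2 + 1)  →[2↦3]→  3^(3 + 1) = 81  −1 ⇒ G_1=80
G_1=80  [base 3] 2·3^3 + 2·3^2 + 2·3 + 2  →[3↦4]→  2·4^4 + 2·4^2 + 2·4 + 2 = 554  −1 ⇒ G_2=553
G_2=553  [base 4] 2·4^4 + 2·4^2 + 2·4 + 1  →[4↦5]→  2·5^5 + 2·5^2 + 2·5 + 1 = 6311  −1 ⇒ G_3=6310
G_3=6310  [base 5] 2·5^5 + 2·5^2 + 2·5  →[5↦6]→  2·6^6 + 2·6^2 + 2·6 = 93396  −1 ⇒ G_4=93395
G_4=93395  [base 6] 2·6^6 + 2·6^2 + 6 + 5  →[6↦7]→  2·7^7 + 2·7^2 + 7 + 5 = 1647196  −1 ⇒ G_5=1647195
G_5=1647195  [base 7] 2·7^7 + 2·7^2 + 7 + 4  →[7↦8]→  2·8^8 + 2·8^2 + 8 + 4 = 33554572  −1 ⇒ G_6=33554571
G_6=33554571  [base 8] 2·8^8 + 2·8^2 + 8 + 3  →[8↦9]→  2·9^9 + 2·9^2 + 9 + 3 = 774841152  −1 ⇒ G_7=774841151

ω^ω·2 + ω^2·2 + ω + 3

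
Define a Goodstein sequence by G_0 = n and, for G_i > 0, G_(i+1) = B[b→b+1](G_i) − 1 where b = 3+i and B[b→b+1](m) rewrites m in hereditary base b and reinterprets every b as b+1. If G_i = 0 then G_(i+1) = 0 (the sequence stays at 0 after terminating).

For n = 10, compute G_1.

(0) 10|_3 = 3^2 + 1 ↦ 4^2 + 1|_4 = 17 ⇒ 16
(1) 16|_4 = 4^2 ↦ 5^2|_5 = 25 ⇒ 24

16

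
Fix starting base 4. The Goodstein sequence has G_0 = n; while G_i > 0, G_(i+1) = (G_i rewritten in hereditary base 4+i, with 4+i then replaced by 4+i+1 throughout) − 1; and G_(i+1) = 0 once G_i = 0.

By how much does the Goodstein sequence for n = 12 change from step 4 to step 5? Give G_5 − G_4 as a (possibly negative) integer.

base 4: 12 = 3·4; at 5: 3·5 = 15; next = 14
base 5: 14 = 2·5 + 4; at 6: 2·6 + 4 = 16; next = 15
base 6: 15 = 2·6 + 3; at 7: 2·7 + 3 = 17; next = 16
base 7: 16 = 2·7 + 2; at 8: 2·8 + 2 = 18; next = 17
base 8: 17 = 2·8 + 1; at 9: 2·9 + 1 = 19; next = 18

1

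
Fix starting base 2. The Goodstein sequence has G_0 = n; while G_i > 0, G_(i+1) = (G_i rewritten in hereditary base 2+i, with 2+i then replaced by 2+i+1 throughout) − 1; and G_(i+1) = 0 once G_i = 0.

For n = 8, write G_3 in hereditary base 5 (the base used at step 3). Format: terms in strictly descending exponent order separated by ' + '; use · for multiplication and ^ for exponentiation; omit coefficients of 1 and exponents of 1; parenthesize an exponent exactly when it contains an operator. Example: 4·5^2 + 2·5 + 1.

2·5^5 + 2·5^2 + 2·5

G_0 = 8. HB_2(8) = 2^(2 + 1). Bump = 81. G_1 = 80.
G_1 = 80. HB_3(80) = 2·3^3 + 2·3^2 + 2·3 + 2. Bump = 554. G_2 = 553.
G_2 = 553. HB_4(553) = 2·4^4 + 2·4^2 + 2·4 + 1. Bump = 6311. G_3 = 6310.
G_3 = 6310. HB_5(6310) = 2·5^5 + 2·5^2 + 2·5. Bump = 93396. G_4 = 93395.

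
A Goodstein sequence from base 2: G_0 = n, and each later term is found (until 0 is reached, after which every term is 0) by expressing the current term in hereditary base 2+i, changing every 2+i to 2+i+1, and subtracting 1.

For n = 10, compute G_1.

83

i=0: 10 = 2^(2 + 1) + 2 (b=2); 2→3: 3^(3 + 1) + 3 = 84; 84−1 = 83
i=1: 83 = 3^(3 + 1) + 2 (b=3); 3→4: 4^(4 + 1) + 2 = 1026; 1026−1 = 1025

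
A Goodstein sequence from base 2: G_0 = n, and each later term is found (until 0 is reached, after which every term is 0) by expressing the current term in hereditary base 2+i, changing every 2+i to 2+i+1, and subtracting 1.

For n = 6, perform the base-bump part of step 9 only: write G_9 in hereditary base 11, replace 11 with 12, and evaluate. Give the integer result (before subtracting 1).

1357260

step 0: 6 = 2^2 + 2; sub 3 for 2: 3^3 + 3; = 30; G_1 = 30−1 = 29
step 1: 29 = 3^3 + 2; sub 4 for 3: 4^4 + 2; = 258; G_2 = 258−1 = 257
step 2: 257 = 4^4 + 1; sub 5 for 4: 5^5 + 1; = 3126; G_3 = 3126−1 = 3125
step 3: 3125 = 5^5; sub 6 for 5: 6^6; = 46656; G_4 = 46656−1 = 46655
step 4: 46655 = 5·6^5 + 5·6^4 + 5·6^3 + 5·6^2 + 5·6 + 5; sub 7 for 6: 5·7^5 + 5·7^4 + 5·7^3 + 5·7^2 + 5·7 + 5; = 98040; G_5 = 98040−1 = 98039
step 5: 98039 = 5·7^5 + 5·7^4 + 5·7^3 + 5·7^2 + 5·7 + 4; sub 8 for 7: 5·8^5 + 5·8^4 + 5·8^3 + 5·8^2 + 5·8 + 4; = 187244; G_6 = 187244−1 = 187243
step 6: 187243 = 5·8^5 + 5·8^4 + 5·8^3 + 5·8^2 + 5·8 + 3; sub 9 for 8: 5·9^5 + 5·9^4 + 5·9^3 + 5·9^2 + 5·9 + 3; = 332148; G_7 = 332148−1 = 332147
step 7: 332147 = 5·9^5 + 5·9^4 + 5·9^3 + 5·9^2 + 5·9 + 2; sub 10 for 9: 5·10^5 + 5·10^4 + 5·10^3 + 5·10^2 + 5·10 + 2; = 555552; G_8 = 555552−1 = 555551
step 8: 555551 = 5·10^5 + 5·10^4 + 5·10^3 + 5·10^2 + 5·10 + 1; sub 11 for 10: 5·11^5 + 5·11^4 + 5·11^3 + 5·11^2 + 5·11 + 1; = 885776; G_9 = 885776−1 = 885775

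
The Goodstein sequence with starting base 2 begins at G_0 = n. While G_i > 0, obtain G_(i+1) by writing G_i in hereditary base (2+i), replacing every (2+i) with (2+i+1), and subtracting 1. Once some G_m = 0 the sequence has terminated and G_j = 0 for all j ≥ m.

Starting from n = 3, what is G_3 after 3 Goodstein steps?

2

i=0: 3 = 2 + 1 (b=2); 2→3: 3 + 1 = 4; 4−1 = 3
i=1: 3 = 3 (b=3); 3→4: 4 = 4; 4−1 = 3
i=2: 3 = 3 (b=4); 4→5: 3 = 3; 3−1 = 2
i=3: 2 = 2 (b=5); 5→6: 2 = 2; 2−1 = 1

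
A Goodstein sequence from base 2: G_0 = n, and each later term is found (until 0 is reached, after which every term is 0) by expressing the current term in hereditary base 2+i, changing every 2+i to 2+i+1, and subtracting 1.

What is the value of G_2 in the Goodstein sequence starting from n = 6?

257

6 —HB2→ 2^2 + 2 —bump→ 3^3 + 3 = 30 —(−1)→ 29
29 —HB3→ 3^3 + 2 —bump→ 4^4 + 2 = 258 —(−1)→ 257
257 —HB4→ 4^4 + 1 —bump→ 5^5 + 1 = 3126 —(−1)→ 3125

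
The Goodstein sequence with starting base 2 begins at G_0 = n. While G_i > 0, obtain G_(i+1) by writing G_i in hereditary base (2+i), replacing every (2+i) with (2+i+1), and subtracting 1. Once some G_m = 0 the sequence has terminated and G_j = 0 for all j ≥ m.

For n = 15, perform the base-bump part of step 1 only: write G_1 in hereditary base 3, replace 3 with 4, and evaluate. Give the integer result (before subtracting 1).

1284

i=0: 15 = 2^(2 + 1) + 2^2 + 2 + 1 (b=2); 2→3: 3^(3 + 1) + 3^3 + 3 + 1 = 112; 112−1 = 111
i=1: 111 = 3^(3 + 1) + 3^3 + 3 (b=3); 3→4: 4^(4 + 1) + 4^4 + 4 = 1284; 1284−1 = 1283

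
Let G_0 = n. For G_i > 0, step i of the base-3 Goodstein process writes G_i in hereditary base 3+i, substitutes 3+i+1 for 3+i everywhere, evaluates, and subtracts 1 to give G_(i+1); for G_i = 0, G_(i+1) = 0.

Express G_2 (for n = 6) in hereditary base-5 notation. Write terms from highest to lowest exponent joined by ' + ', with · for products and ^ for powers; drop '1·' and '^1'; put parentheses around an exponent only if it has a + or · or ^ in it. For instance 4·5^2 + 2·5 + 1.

(0) 6|_3 = 2·3 ↦ 2·4|_4 = 8 ⇒ 7
(1) 7|_4 = 4 + 3 ↦ 5 + 3|_5 = 8 ⇒ 7
(2) 7|_5 = 5 + 2 ↦ 6 + 2|_6 = 8 ⇒ 7

5 + 2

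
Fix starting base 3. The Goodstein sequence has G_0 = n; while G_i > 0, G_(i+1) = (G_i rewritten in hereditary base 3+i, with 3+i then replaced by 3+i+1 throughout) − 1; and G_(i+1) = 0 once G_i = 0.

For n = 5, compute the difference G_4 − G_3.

5 —HB3→ 3 + 2 —bump→ 4 + 2 = 6 —(−1)→ 5
5 —HB4→ 4 + 1 —bump→ 5 + 1 = 6 —(−1)→ 5
5 —HB5→ 5 —bump→ 6 = 6 —(−1)→ 5
5 —HB6→ 5 —bump→ 5 = 5 —(−1)→ 4

-1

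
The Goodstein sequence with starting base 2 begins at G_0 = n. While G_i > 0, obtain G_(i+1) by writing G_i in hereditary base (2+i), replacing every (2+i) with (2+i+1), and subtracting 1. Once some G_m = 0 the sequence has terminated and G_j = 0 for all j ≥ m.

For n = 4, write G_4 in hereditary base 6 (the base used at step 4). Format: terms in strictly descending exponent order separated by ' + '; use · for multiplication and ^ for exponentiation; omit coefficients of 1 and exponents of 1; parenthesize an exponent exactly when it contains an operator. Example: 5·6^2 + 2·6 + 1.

G_0 = 4. HB_2(4) = 2^2. Bump = 27. G_1 = 26.
G_1 = 26. HB_3(26) = 2·3^2 + 2·3 + 2. Bump = 42. G_2 = 41.
G_2 = 41. HB_4(41) = 2·4^2 + 2·4 + 1. Bump = 61. G_3 = 60.
G_3 = 60. HB_5(60) = 2·5^2 + 2·5. Bump = 84. G_4 = 83.
G_4 = 83. HB_6(83) = 2·6^2 + 6 + 5. Bump = 110. G_5 = 109.

2·6^2 + 6 + 5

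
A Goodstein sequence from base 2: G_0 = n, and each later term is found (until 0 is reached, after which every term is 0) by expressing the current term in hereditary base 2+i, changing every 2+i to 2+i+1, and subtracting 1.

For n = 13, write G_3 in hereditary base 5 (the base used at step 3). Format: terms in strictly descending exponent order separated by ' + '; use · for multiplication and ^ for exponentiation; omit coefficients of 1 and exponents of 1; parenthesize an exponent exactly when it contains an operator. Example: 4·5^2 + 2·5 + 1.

G_0=13  [base 2] 2^(2 + 1) + 2^2 + 1  →[2↦3]→  3^(3 + 1) + 3^3 + 1 = 109  −1 ⇒ G_1=108
G_1=108  [base 3] 3^(3 + 1) + 3^3  →[3↦4]→  4^(4 + 1) + 4^4 = 1280  −1 ⇒ G_2=1279
G_2=1279  [base 4] 4^(4 + 1) + 3·4^3 + 3·4^2 + 3·4 + 3  →[4↦5]→  5^(5 + 1) + 3·5^3 + 3·5^2 + 3·5 + 3 = 16093  −1 ⇒ G_3=16092

5^(5 + 1) + 3·5^3 + 3·5^2 + 3·5 + 2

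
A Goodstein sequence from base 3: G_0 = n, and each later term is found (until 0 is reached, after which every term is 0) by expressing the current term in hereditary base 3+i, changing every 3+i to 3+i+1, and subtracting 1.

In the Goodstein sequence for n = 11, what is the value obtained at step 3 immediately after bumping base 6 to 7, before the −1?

[0] 11 ≡ 3^2 + 2 (base 3). Lift 4: 18. −1: 17.
[1] 17 ≡ 4^2 + 1 (base 4). Lift 5: 26. −1: 25.
[2] 25 ≡ 5^2 (base 5). Lift 6: 36. −1: 35.
[3] 35 ≡ 5·6 + 5 (base 6). Lift 7: 40. −1: 39.

40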